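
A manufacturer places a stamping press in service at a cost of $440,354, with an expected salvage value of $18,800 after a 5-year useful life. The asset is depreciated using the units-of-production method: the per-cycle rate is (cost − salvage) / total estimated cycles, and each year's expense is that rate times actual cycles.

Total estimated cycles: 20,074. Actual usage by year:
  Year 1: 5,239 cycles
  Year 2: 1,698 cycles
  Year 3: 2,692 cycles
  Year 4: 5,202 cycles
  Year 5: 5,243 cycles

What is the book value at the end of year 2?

$294,677

Depreciable base = $440,354 − $18,800 = $421,554.
Rate = $421,554 / 20,074 cycles = $21 per cycle.
Year 1: 5,239 × $21 = $110,019. Book value $330,335.
Year 2: 1,698 × $21 = $35,658. Book value $294,677.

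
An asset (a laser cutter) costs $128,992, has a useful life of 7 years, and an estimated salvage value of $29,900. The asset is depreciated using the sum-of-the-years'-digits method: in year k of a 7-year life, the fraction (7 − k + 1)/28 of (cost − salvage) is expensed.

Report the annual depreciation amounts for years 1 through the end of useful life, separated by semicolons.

Depreciable base = $128,992 − $29,900 = $99,092.
Sum of the years' digits = 7+6+5+4+3+2+1 = 28.
Year 1: $99,092 × 7/28 = $24,773. Book value $104,219.
Year 2: $99,092 × 6/28 = $21,234. Book value $82,985.
Year 3: $99,092 × 5/28 = $17,695. Book value $65,290.
Year 4: $99,092 × 4/28 = $14,156. Book value $51,134.
Year 5: $99,092 × 3/28 = $10,617. Book value $40,517.
Year 6: $99,092 × 2/28 = $7,078. Book value $33,439.
Year 7: $99,092 × 1/28 = $3,539. Book value $29,900.

$24,773; $21,234; $17,695; $14,156; $10,617; $7,078; $3,539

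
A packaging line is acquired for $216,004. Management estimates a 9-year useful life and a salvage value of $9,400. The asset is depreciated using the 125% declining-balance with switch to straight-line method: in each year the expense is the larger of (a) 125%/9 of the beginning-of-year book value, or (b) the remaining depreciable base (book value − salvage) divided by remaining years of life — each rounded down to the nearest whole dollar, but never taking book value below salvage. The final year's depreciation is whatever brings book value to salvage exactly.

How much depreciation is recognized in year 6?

$21,421

Depreciable base = $216,004 − $9,400 = $206,604.
Year 1: DB = ⌊$216,004 × 125%/9⌋ = $30,000; SL = ⌊$206,604/9⌋ = $22,956 → take DB $30,000. Book value $186,004.
Year 2: DB = ⌊$186,004 × 125%/9⌋ = $25,833; SL = ⌊$176,604/8⌋ = $22,075 → take DB $25,833. Book value $160,171.
Year 3: DB = ⌊$160,171 × 125%/9⌋ = $22,245; SL = ⌊$150,771/7⌋ = $21,538 → take DB $22,245. Book value $137,926.
Year 4: DB = ⌊$137,926 × 125%/9⌋ = $19,156; SL = ⌊$128,526/6⌋ = $21,421 → take SL $21,421. Book value $116,505.
Year 5: DB = ⌊$116,505 × 125%/9⌋ = $16,181; SL = ⌊$107,105/5⌋ = $21,421 → take SL $21,421. Book value $95,084.
Year 6: DB = ⌊$95,084 × 125%/9⌋ = $13,206; SL = ⌊$85,684/4⌋ = $21,421 → take SL $21,421. Book value $73,663.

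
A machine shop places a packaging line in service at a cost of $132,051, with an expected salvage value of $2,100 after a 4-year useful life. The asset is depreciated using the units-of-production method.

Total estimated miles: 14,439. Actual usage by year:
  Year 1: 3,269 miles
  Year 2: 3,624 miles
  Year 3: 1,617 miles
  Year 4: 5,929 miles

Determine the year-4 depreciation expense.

$53,361

Depreciable base = $132,051 − $2,100 = $129,951.
Rate = $129,951 / 14,439 miles = $9 per mile.
Year 1: 3,269 × $9 = $29,421. Book value $102,630.
Year 2: 3,624 × $9 = $32,616. Book value $70,014.
Year 3: 1,617 × $9 = $14,553. Book value $55,461.
Year 4: 5,929 × $9 = $53,361. Book value $2,100.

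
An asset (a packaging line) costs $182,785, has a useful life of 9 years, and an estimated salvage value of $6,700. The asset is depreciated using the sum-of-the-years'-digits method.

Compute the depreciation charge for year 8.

$7,826

Depreciable base = $182,785 − $6,700 = $176,085.
Sum of the years' digits = 9+8+7+6+5+4+3+2+1 = 45.
Year 1: $176,085 × 9/45 = $35,217. Book value $147,568.
Year 2: $176,085 × 8/45 = $31,304. Book value $116,264.
Year 3: $176,085 × 7/45 = $27,391. Book value $88,873.
Year 4: $176,085 × 6/45 = $23,478. Book value $65,395.
Year 5: $176,085 × 5/45 = $19,565. Book value $45,830.
Year 6: $176,085 × 4/45 = $15,652. Book value $30,178.
Year 7: $176,085 × 3/45 = $11,739. Book value $18,439.
Year 8: $176,085 × 2/45 = $7,826. Book value $10,613.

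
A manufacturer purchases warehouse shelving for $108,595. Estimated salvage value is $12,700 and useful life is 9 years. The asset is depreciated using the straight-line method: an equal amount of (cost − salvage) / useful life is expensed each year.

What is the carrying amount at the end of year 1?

$97,940

Depreciable base = $108,595 − $12,700 = $95,895.
Annual expense = $95,895 / 9 = $10,655.
End of year 1: book value $97,940.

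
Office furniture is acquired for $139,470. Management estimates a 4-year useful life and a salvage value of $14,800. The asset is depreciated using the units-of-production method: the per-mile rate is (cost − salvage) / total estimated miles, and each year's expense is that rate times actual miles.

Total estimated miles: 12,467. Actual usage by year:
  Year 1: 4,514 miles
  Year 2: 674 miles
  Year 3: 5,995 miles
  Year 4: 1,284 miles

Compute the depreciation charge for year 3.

$59,950

Depreciable base = $139,470 − $14,800 = $124,670.
Rate = $124,670 / 12,467 miles = $10 per mile.
Year 1: 4,514 × $10 = $45,140. Book value $94,330.
Year 2: 674 × $10 = $6,740. Book value $87,590.
Year 3: 5,995 × $10 = $59,950. Book value $27,640.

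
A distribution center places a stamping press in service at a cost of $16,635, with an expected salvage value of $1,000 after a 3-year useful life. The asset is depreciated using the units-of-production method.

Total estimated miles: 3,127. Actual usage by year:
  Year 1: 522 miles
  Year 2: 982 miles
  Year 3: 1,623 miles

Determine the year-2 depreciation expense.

Depreciable base = $16,635 − $1,000 = $15,635.
Rate = $15,635 / 3,127 miles = $5 per mile.
Year 1: 522 × $5 = $2,610. Book value $14,025.
Year 2: 982 × $5 = $4,910. Book value $9,115.

$4,910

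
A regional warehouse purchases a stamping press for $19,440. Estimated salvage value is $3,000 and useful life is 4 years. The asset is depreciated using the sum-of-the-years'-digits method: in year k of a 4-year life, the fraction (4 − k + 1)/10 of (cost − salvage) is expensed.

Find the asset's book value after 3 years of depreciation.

Depreciable base = $19,440 − $3,000 = $16,440.
Sum of the years' digits = 4+3+2+1 = 10.
Year 1: $16,440 × 4/10 = $6,576. Book value $12,864.
Year 2: $16,440 × 3/10 = $4,932. Book value $7,932.
Year 3: $16,440 × 2/10 = $3,288. Book value $4,644.

$4,644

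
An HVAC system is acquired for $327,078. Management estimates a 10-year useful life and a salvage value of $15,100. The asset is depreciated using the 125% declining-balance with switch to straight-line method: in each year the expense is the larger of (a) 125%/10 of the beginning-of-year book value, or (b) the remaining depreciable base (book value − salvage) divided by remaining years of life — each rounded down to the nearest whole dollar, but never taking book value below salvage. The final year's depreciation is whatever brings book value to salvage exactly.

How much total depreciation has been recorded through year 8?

$253,686

Depreciable base = $327,078 − $15,100 = $311,978.
Year 1: DB = ⌊$327,078 × 125%/10⌋ = $40,884; SL = ⌊$311,978/10⌋ = $31,197 → take DB $40,884. Book value $286,194.
Year 2: DB = ⌊$286,194 × 125%/10⌋ = $35,774; SL = ⌊$271,094/9⌋ = $30,121 → take DB $35,774. Book value $250,420.
Year 3: DB = ⌊$250,420 × 125%/10⌋ = $31,302; SL = ⌊$235,320/8⌋ = $29,415 → take DB $31,302. Book value $219,118.
Year 4: DB = ⌊$219,118 × 125%/10⌋ = $27,389; SL = ⌊$204,018/7⌋ = $29,145 → take SL $29,145. Book value $189,973.
Year 5: DB = ⌊$189,973 × 125%/10⌋ = $23,746; SL = ⌊$174,873/6⌋ = $29,145 → take SL $29,145. Book value $160,828.
Year 6: DB = ⌊$160,828 × 125%/10⌋ = $20,103; SL = ⌊$145,728/5⌋ = $29,145 → take SL $29,145. Book value $131,683.
Year 7: DB = ⌊$131,683 × 125%/10⌋ = $16,460; SL = ⌊$116,583/4⌋ = $29,145 → take SL $29,145. Book value $102,538.
Year 8: DB = ⌊$102,538 × 125%/10⌋ = $12,817; SL = ⌊$87,438/3⌋ = $29,146 → take SL $29,146. Book value $73,392.
Accumulated through year 8 = $327,078 − $73,392 = $253,686.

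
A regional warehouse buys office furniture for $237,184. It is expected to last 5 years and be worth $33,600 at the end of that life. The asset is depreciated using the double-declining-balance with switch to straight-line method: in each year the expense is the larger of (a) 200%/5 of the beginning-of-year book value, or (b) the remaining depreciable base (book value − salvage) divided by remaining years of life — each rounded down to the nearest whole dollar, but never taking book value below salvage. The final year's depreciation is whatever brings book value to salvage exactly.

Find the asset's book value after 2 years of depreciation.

$85,387

Depreciable base = $237,184 − $33,600 = $203,584.
Year 1: DB = ⌊$237,184 × 200%/5⌋ = $94,873; SL = ⌊$203,584/5⌋ = $40,716 → take DB $94,873. Book value $142,311.
Year 2: DB = ⌊$142,311 × 200%/5⌋ = $56,924; SL = ⌊$108,711/4⌋ = $27,177 → take DB $56,924. Book value $85,387.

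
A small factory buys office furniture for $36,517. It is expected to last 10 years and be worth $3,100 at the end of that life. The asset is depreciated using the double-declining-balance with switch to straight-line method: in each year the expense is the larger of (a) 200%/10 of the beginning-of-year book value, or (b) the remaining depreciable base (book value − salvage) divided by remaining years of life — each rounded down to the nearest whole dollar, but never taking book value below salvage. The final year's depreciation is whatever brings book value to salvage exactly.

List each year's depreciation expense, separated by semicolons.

Depreciable base = $36,517 − $3,100 = $33,417.
Year 1: DB = ⌊$36,517 × 200%/10⌋ = $7,303; SL = ⌊$33,417/10⌋ = $3,341 → take DB $7,303. Book value $29,214.
Year 2: DB = ⌊$29,214 × 200%/10⌋ = $5,842; SL = ⌊$26,114/9⌋ = $2,901 → take DB $5,842. Book value $23,372.
Year 3: DB = ⌊$23,372 × 200%/10⌋ = $4,674; SL = ⌊$20,272/8⌋ = $2,534 → take DB $4,674. Book value $18,698.
Year 4: DB = ⌊$18,698 × 200%/10⌋ = $3,739; SL = ⌊$15,598/7⌋ = $2,228 → take DB $3,739. Book value $14,959.
Year 5: DB = ⌊$14,959 × 200%/10⌋ = $2,991; SL = ⌊$11,859/6⌋ = $1,976 → take DB $2,991. Book value $11,968.
Year 6: DB = ⌊$11,968 × 200%/10⌋ = $2,393; SL = ⌊$8,868/5⌋ = $1,773 → take DB $2,393. Book value $9,575.
Year 7: DB = ⌊$9,575 × 200%/10⌋ = $1,915; SL = ⌊$6,475/4⌋ = $1,618 → take DB $1,915. Book value $7,660.
Year 8: DB = ⌊$7,660 × 200%/10⌋ = $1,532; SL = ⌊$4,560/3⌋ = $1,520 → take DB $1,532. Book value $6,128.
Year 9: DB = ⌊$6,128 × 200%/10⌋ = $1,225; SL = ⌊$3,028/2⌋ = $1,514 → take SL $1,514. Book value $4,614.
Year 10 (final): $4,614 − $3,100 = $1,514. Book value $3,100.

$7,303; $5,842; $4,674; $3,739; $2,991; $2,393; $1,915; $1,532; $1,514; $1,514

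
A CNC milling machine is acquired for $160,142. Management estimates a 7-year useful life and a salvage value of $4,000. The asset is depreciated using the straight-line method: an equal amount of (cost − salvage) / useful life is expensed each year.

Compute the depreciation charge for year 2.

$22,306

Depreciable base = $160,142 − $4,000 = $156,142.
Annual expense = $156,142 / 7 = $22,306.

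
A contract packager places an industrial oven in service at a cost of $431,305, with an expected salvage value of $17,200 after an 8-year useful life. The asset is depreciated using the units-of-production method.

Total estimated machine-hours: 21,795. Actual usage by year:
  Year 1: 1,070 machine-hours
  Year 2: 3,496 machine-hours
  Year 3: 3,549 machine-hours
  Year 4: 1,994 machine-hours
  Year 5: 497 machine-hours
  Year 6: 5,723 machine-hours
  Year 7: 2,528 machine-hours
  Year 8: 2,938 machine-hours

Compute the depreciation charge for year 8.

$55,822

Depreciable base = $431,305 − $17,200 = $414,105.
Rate = $414,105 / 21,795 machine-hours = $19 per machine-hour.
Year 1: 1,070 × $19 = $20,330. Book value $410,975.
Year 2: 3,496 × $19 = $66,424. Book value $344,551.
Year 3: 3,549 × $19 = $67,431. Book value $277,120.
Year 4: 1,994 × $19 = $37,886. Book value $239,234.
Year 5: 497 × $19 = $9,443. Book value $229,791.
Year 6: 5,723 × $19 = $108,737. Book value $121,054.
Year 7: 2,528 × $19 = $48,032. Book value $73,022.
Year 8: 2,938 × $19 = $55,822. Book value $17,200.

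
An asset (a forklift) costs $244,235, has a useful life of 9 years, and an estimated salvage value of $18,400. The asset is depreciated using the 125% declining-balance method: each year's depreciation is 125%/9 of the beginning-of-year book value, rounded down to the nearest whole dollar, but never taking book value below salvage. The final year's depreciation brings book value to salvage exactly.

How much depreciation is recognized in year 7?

$13,830

Depreciable base = $244,235 − $18,400 = $225,835.
Year 1: ⌊$244,235 × 125%/9⌋ = $33,921. Book value $210,314.
Year 2: ⌊$210,314 × 125%/9⌋ = $29,210. Book value $181,104.
Year 3: ⌊$181,104 × 125%/9⌋ = $25,153. Book value $155,951.
Year 4: ⌊$155,951 × 125%/9⌋ = $21,659. Book value $134,292.
Year 5: ⌊$134,292 × 125%/9⌋ = $18,651. Book value $115,641.
Year 6: ⌊$115,641 × 125%/9⌋ = $16,061. Book value $99,580.
Year 7: ⌊$99,580 × 125%/9⌋ = $13,830. Book value $85,750.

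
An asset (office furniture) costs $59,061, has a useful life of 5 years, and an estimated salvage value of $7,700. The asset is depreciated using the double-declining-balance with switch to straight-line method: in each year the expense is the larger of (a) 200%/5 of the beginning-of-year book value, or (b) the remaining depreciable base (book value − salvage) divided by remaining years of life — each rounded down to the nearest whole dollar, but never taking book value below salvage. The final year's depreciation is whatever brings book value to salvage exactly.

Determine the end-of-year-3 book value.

$12,758

Depreciable base = $59,061 − $7,700 = $51,361.
Year 1: DB = ⌊$59,061 × 200%/5⌋ = $23,624; SL = ⌊$51,361/5⌋ = $10,272 → take DB $23,624. Book value $35,437.
Year 2: DB = ⌊$35,437 × 200%/5⌋ = $14,174; SL = ⌊$27,737/4⌋ = $6,934 → take DB $14,174. Book value $21,263.
Year 3: DB = ⌊$21,263 × 200%/5⌋ = $8,505; SL = ⌊$13,563/3⌋ = $4,521 → take DB $8,505. Book value $12,758.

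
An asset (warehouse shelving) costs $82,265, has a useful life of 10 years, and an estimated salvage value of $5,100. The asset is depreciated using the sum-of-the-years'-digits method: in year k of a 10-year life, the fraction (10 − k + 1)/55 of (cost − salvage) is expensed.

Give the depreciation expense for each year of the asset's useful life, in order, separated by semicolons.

$14,030; $12,627; $11,224; $9,821; $8,418; $7,015; $5,612; $4,209; $2,806; $1,403

Depreciable base = $82,265 − $5,100 = $77,165.
Sum of the years' digits = 10+9+8+7+6+5+4+3+2+1 = 55.
Year 1: $77,165 × 10/55 = $14,030. Book value $68,235.
Year 2: $77,165 × 9/55 = $12,627. Book value $55,608.
Year 3: $77,165 × 8/55 = $11,224. Book value $44,384.
Year 4: $77,165 × 7/55 = $9,821. Book value $34,563.
Year 5: $77,165 × 6/55 = $8,418. Book value $26,145.
Year 6: $77,165 × 5/55 = $7,015. Book value $19,130.
Year 7: $77,165 × 4/55 = $5,612. Book value $13,518.
Year 8: $77,165 × 3/55 = $4,209. Book value $9,309.
Year 9: $77,165 × 2/55 = $2,806. Book value $6,503.
Year 10: $77,165 × 1/55 = $1,403. Book value $5,100.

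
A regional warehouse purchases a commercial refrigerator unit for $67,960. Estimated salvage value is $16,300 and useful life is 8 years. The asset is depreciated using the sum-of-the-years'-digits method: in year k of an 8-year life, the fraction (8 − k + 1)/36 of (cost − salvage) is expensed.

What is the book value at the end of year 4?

Depreciable base = $67,960 − $16,300 = $51,660.
Sum of the years' digits = 8+7+6+5+4+3+2+1 = 36.
Year 1: $51,660 × 8/36 = $11,480. Book value $56,480.
Year 2: $51,660 × 7/36 = $10,045. Book value $46,435.
Year 3: $51,660 × 6/36 = $8,610. Book value $37,825.
Year 4: $51,660 × 5/36 = $7,175. Book value $30,650.

$30,650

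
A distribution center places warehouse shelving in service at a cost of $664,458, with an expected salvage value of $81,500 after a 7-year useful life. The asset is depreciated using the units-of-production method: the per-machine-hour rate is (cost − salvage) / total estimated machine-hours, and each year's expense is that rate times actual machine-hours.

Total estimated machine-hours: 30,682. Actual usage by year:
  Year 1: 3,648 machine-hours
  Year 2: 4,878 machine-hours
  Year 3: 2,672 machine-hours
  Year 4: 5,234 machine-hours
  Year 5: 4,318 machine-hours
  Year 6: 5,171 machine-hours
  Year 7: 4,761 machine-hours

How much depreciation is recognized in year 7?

$90,459

Depreciable base = $664,458 − $81,500 = $582,958.
Rate = $582,958 / 30,682 machine-hours = $19 per machine-hour.
Year 1: 3,648 × $19 = $69,312. Book value $595,146.
Year 2: 4,878 × $19 = $92,682. Book value $502,464.
Year 3: 2,672 × $19 = $50,768. Book value $451,696.
Year 4: 5,234 × $19 = $99,446. Book value $352,250.
Year 5: 4,318 × $19 = $82,042. Book value $270,208.
Year 6: 5,171 × $19 = $98,249. Book value $171,959.
Year 7: 4,761 × $19 = $90,459. Book value $81,500.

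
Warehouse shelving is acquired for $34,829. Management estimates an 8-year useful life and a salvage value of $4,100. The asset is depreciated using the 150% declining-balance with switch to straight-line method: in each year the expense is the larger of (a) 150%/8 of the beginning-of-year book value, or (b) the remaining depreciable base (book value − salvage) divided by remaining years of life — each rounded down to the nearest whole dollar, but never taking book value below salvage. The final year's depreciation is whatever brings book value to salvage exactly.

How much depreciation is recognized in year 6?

$2,744

Depreciable base = $34,829 − $4,100 = $30,729.
Year 1: DB = ⌊$34,829 × 150%/8⌋ = $6,530; SL = ⌊$30,729/8⌋ = $3,841 → take DB $6,530. Book value $28,299.
Year 2: DB = ⌊$28,299 × 150%/8⌋ = $5,306; SL = ⌊$24,199/7⌋ = $3,457 → take DB $5,306. Book value $22,993.
Year 3: DB = ⌊$22,993 × 150%/8⌋ = $4,311; SL = ⌊$18,893/6⌋ = $3,148 → take DB $4,311. Book value $18,682.
Year 4: DB = ⌊$18,682 × 150%/8⌋ = $3,502; SL = ⌊$14,582/5⌋ = $2,916 → take DB $3,502. Book value $15,180.
Year 5: DB = ⌊$15,180 × 150%/8⌋ = $2,846; SL = ⌊$11,080/4⌋ = $2,770 → take DB $2,846. Book value $12,334.
Year 6: DB = ⌊$12,334 × 150%/8⌋ = $2,312; SL = ⌊$8,234/3⌋ = $2,744 → take SL $2,744. Book value $9,590.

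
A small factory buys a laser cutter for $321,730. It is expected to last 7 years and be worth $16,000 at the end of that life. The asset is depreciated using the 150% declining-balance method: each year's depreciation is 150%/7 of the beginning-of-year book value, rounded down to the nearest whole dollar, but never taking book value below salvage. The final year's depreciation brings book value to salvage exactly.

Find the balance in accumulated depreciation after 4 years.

Depreciable base = $321,730 − $16,000 = $305,730.
Year 1: ⌊$321,730 × 150%/7⌋ = $68,942. Book value $252,788.
Year 2: ⌊$252,788 × 150%/7⌋ = $54,168. Book value $198,620.
Year 3: ⌊$198,620 × 150%/7⌋ = $42,561. Book value $156,059.
Year 4: ⌊$156,059 × 150%/7⌋ = $33,441. Book value $122,618.
Accumulated through year 4 = $321,730 − $122,618 = $199,112.

$199,112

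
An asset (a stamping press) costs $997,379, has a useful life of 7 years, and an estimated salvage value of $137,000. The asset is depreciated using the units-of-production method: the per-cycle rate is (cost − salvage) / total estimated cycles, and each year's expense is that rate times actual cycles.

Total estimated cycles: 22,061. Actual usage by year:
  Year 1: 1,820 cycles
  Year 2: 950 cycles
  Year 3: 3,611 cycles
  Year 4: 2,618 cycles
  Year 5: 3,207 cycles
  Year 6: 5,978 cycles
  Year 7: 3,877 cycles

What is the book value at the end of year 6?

Depreciable base = $997,379 − $137,000 = $860,379.
Rate = $860,379 / 22,061 cycles = $39 per cycle.
Year 1: 1,820 × $39 = $70,980. Book value $926,399.
Year 2: 950 × $39 = $37,050. Book value $889,349.
Year 3: 3,611 × $39 = $140,829. Book value $748,520.
Year 4: 2,618 × $39 = $102,102. Book value $646,418.
Year 5: 3,207 × $39 = $125,073. Book value $521,345.
Year 6: 5,978 × $39 = $233,142. Book value $288,203.

$288,203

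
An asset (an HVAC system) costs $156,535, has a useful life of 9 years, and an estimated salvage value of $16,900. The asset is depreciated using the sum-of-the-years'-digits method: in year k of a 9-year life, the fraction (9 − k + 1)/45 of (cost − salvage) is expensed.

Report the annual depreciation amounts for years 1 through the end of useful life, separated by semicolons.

Depreciable base = $156,535 − $16,900 = $139,635.
Sum of the years' digits = 9+8+7+6+5+4+3+2+1 = 45.
Year 1: $139,635 × 9/45 = $27,927. Book value $128,608.
Year 2: $139,635 × 8/45 = $24,824. Book value $103,784.
Year 3: $139,635 × 7/45 = $21,721. Book value $82,063.
Year 4: $139,635 × 6/45 = $18,618. Book value $63,445.
Year 5: $139,635 × 5/45 = $15,515. Book value $47,930.
Year 6: $139,635 × 4/45 = $12,412. Book value $35,518.
Year 7: $139,635 × 3/45 = $9,309. Book value $26,209.
Year 8: $139,635 × 2/45 = $6,206. Book value $20,003.
Year 9: $139,635 × 1/45 = $3,103. Book value $16,900.

$27,927; $24,824; $21,721; $18,618; $15,515; $12,412; $9,309; $6,206; $3,103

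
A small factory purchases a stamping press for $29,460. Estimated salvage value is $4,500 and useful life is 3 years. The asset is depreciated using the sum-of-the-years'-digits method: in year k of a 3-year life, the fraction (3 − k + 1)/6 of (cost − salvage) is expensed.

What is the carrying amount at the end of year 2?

Depreciable base = $29,460 − $4,500 = $24,960.
Sum of the years' digits = 3+2+1 = 6.
Year 1: $24,960 × 3/6 = $12,480. Book value $16,980.
Year 2: $24,960 × 2/6 = $8,320. Book value $8,660.

$8,660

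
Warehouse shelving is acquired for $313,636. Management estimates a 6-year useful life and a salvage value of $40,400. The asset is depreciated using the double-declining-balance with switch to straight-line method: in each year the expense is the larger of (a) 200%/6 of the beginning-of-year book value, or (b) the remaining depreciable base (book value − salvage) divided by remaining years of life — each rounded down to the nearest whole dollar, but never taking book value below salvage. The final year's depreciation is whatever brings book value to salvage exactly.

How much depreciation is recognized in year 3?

$46,464

Depreciable base = $313,636 − $40,400 = $273,236.
Year 1: DB = ⌊$313,636 × 200%/6⌋ = $104,545; SL = ⌊$273,236/6⌋ = $45,539 → take DB $104,545. Book value $209,091.
Year 2: DB = ⌊$209,091 × 200%/6⌋ = $69,697; SL = ⌊$168,691/5⌋ = $33,738 → take DB $69,697. Book value $139,394.
Year 3: DB = ⌊$139,394 × 200%/6⌋ = $46,464; SL = ⌊$98,994/4⌋ = $24,748 → take DB $46,464. Book value $92,930.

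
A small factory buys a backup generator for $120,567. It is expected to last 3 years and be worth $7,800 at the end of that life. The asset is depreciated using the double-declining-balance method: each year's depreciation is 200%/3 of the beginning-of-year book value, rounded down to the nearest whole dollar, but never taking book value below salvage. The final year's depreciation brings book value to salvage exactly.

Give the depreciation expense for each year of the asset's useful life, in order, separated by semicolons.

$80,378; $26,792; $5,597

Depreciable base = $120,567 − $7,800 = $112,767.
Year 1: ⌊$120,567 × 200%/3⌋ = $80,378. Book value $40,189.
Year 2: ⌊$40,189 × 200%/3⌋ = $26,792. Book value $13,397.
Year 3 (final): $13,397 − $7,800 = $5,597. Book value $7,800.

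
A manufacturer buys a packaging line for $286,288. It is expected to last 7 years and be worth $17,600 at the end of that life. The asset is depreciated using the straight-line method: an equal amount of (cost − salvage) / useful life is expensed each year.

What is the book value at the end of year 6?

Depreciable base = $286,288 − $17,600 = $268,688.
Annual expense = $268,688 / 7 = $38,384.
End of year 1: book value $247,904.
End of year 2: book value $209,520.
End of year 3: book value $171,136.
End of year 4: book value $132,752.
End of year 5: book value $94,368.
End of year 6: book value $55,984.

$55,984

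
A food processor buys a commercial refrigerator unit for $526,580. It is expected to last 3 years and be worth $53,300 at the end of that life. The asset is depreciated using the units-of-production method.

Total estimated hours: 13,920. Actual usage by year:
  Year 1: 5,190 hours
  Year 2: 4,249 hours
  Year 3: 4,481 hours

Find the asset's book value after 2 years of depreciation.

$205,654

Depreciable base = $526,580 − $53,300 = $473,280.
Rate = $473,280 / 13,920 hours = $34 per hour.
Year 1: 5,190 × $34 = $176,460. Book value $350,120.
Year 2: 4,249 × $34 = $144,466. Book value $205,654.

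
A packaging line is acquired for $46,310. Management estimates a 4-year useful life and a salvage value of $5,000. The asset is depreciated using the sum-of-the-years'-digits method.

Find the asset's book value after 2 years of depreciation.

Depreciable base = $46,310 − $5,000 = $41,310.
Sum of the years' digits = 4+3+2+1 = 10.
Year 1: $41,310 × 4/10 = $16,524. Book value $29,786.
Year 2: $41,310 × 3/10 = $12,393. Book value $17,393.

$17,393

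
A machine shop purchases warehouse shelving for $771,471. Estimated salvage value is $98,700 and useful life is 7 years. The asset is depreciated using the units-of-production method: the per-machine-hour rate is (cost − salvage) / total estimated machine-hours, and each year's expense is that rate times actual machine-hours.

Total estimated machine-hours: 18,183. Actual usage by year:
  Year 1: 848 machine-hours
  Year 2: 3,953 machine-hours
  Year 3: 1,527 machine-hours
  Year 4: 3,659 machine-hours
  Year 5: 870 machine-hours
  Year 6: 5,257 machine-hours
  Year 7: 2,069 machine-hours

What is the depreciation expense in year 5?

$32,190

Depreciable base = $771,471 − $98,700 = $672,771.
Rate = $672,771 / 18,183 machine-hours = $37 per machine-hour.
Year 1: 848 × $37 = $31,376. Book value $740,095.
Year 2: 3,953 × $37 = $146,261. Book value $593,834.
Year 3: 1,527 × $37 = $56,499. Book value $537,335.
Year 4: 3,659 × $37 = $135,383. Book value $401,952.
Year 5: 870 × $37 = $32,190. Book value $369,762.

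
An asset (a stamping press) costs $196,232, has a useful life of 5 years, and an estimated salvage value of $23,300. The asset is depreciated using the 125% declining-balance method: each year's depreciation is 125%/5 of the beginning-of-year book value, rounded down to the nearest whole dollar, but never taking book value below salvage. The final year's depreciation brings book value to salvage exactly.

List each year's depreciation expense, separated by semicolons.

$49,058; $36,793; $27,595; $20,696; $38,790

Depreciable base = $196,232 − $23,300 = $172,932.
Year 1: ⌊$196,232 × 125%/5⌋ = $49,058. Book value $147,174.
Year 2: ⌊$147,174 × 125%/5⌋ = $36,793. Book value $110,381.
Year 3: ⌊$110,381 × 125%/5⌋ = $27,595. Book value $82,786.
Year 4: ⌊$82,786 × 125%/5⌋ = $20,696. Book value $62,090.
Year 5 (final): $62,090 − $23,300 = $38,790. Book value $23,300.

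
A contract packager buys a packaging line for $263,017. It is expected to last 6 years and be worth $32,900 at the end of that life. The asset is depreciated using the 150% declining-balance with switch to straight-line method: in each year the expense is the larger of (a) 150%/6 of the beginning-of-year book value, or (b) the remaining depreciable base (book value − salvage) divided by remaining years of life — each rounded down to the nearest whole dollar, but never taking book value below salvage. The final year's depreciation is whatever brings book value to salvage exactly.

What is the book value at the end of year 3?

$110,961

Depreciable base = $263,017 − $32,900 = $230,117.
Year 1: DB = ⌊$263,017 × 150%/6⌋ = $65,754; SL = ⌊$230,117/6⌋ = $38,352 → take DB $65,754. Book value $197,263.
Year 2: DB = ⌊$197,263 × 150%/6⌋ = $49,315; SL = ⌊$164,363/5⌋ = $32,872 → take DB $49,315. Book value $147,948.
Year 3: DB = ⌊$147,948 × 150%/6⌋ = $36,987; SL = ⌊$115,048/4⌋ = $28,762 → take DB $36,987. Book value $110,961.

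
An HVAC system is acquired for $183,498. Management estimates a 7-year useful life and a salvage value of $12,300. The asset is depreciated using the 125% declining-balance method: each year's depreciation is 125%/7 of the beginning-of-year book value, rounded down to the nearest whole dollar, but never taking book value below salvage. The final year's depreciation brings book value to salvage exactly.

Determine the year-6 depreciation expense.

$12,254

Depreciable base = $183,498 − $12,300 = $171,198.
Year 1: ⌊$183,498 × 125%/7⌋ = $32,767. Book value $150,731.
Year 2: ⌊$150,731 × 125%/7⌋ = $26,916. Book value $123,815.
Year 3: ⌊$123,815 × 125%/7⌋ = $22,109. Book value $101,706.
Year 4: ⌊$101,706 × 125%/7⌋ = $18,161. Book value $83,545.
Year 5: ⌊$83,545 × 125%/7⌋ = $14,918. Book value $68,627.
Year 6: ⌊$68,627 × 125%/7⌋ = $12,254. Book value $56,373.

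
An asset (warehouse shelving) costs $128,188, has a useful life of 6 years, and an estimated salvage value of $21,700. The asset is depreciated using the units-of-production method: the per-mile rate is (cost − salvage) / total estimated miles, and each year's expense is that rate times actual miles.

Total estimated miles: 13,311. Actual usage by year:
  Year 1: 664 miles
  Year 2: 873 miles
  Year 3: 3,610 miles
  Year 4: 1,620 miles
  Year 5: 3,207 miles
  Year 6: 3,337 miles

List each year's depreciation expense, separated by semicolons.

Depreciable base = $128,188 − $21,700 = $106,488.
Rate = $106,488 / 13,311 miles = $8 per mile.
Year 1: 664 × $8 = $5,312. Book value $122,876.
Year 2: 873 × $8 = $6,984. Book value $115,892.
Year 3: 3,610 × $8 = $28,880. Book value $87,012.
Year 4: 1,620 × $8 = $12,960. Book value $74,052.
Year 5: 3,207 × $8 = $25,656. Book value $48,396.
Year 6: 3,337 × $8 = $26,696. Book value $21,700.

$5,312; $6,984; $28,880; $12,960; $25,656; $26,696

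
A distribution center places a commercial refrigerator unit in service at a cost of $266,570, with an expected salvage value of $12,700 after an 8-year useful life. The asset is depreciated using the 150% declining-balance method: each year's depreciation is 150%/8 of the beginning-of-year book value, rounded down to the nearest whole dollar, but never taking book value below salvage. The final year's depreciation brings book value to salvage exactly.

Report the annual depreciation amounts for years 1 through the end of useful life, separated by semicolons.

Depreciable base = $266,570 − $12,700 = $253,870.
Year 1: ⌊$266,570 × 150%/8⌋ = $49,981. Book value $216,589.
Year 2: ⌊$216,589 × 150%/8⌋ = $40,610. Book value $175,979.
Year 3: ⌊$175,979 × 150%/8⌋ = $32,996. Book value $142,983.
Year 4: ⌊$142,983 × 150%/8⌋ = $26,809. Book value $116,174.
Year 5: ⌊$116,174 × 150%/8⌋ = $21,782. Book value $94,392.
Year 6: ⌊$94,392 × 150%/8⌋ = $17,698. Book value $76,694.
Year 7: ⌊$76,694 × 150%/8⌋ = $14,380. Book value $62,314.
Year 8 (final): $62,314 − $12,700 = $49,614. Book value $12,700.

$49,981; $40,610; $32,996; $26,809; $21,782; $17,698; $14,380; $49,614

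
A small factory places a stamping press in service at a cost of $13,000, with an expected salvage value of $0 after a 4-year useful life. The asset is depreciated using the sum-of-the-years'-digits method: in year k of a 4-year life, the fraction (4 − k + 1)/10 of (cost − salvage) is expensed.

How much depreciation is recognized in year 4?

$1,300

Depreciable base = $13,000 − $0 = $13,000.
Sum of the years' digits = 4+3+2+1 = 10.
Year 1: $13,000 × 4/10 = $5,200. Book value $7,800.
Year 2: $13,000 × 3/10 = $3,900. Book value $3,900.
Year 3: $13,000 × 2/10 = $2,600. Book value $1,300.
Year 4: $13,000 × 1/10 = $1,300. Book value $0.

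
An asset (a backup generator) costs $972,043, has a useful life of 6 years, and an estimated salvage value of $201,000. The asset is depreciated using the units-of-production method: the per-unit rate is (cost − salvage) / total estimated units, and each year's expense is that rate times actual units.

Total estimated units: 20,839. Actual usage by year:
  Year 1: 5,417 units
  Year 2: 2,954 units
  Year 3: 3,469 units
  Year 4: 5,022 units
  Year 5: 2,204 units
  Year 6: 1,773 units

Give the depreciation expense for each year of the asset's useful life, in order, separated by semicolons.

$200,429; $109,298; $128,353; $185,814; $81,548; $65,601

Depreciable base = $972,043 − $201,000 = $771,043.
Rate = $771,043 / 20,839 units = $37 per unit.
Year 1: 5,417 × $37 = $200,429. Book value $771,614.
Year 2: 2,954 × $37 = $109,298. Book value $662,316.
Year 3: 3,469 × $37 = $128,353. Book value $533,963.
Year 4: 5,022 × $37 = $185,814. Book value $348,149.
Year 5: 2,204 × $37 = $81,548. Book value $266,601.
Year 6: 1,773 × $37 = $65,601. Book value $201,000.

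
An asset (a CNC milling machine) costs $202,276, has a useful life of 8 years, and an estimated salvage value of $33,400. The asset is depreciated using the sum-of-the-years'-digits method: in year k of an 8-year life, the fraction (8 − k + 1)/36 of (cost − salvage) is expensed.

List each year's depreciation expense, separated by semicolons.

$37,528; $32,837; $28,146; $23,455; $18,764; $14,073; $9,382; $4,691

Depreciable base = $202,276 − $33,400 = $168,876.
Sum of the years' digits = 8+7+6+5+4+3+2+1 = 36.
Year 1: $168,876 × 8/36 = $37,528. Book value $164,748.
Year 2: $168,876 × 7/36 = $32,837. Book value $131,911.
Year 3: $168,876 × 6/36 = $28,146. Book value $103,765.
Year 4: $168,876 × 5/36 = $23,455. Book value $80,310.
Year 5: $168,876 × 4/36 = $18,764. Book value $61,546.
Year 6: $168,876 × 3/36 = $14,073. Book value $47,473.
Year 7: $168,876 × 2/36 = $9,382. Book value $38,091.
Year 8: $168,876 × 1/36 = $4,691. Book value $33,400.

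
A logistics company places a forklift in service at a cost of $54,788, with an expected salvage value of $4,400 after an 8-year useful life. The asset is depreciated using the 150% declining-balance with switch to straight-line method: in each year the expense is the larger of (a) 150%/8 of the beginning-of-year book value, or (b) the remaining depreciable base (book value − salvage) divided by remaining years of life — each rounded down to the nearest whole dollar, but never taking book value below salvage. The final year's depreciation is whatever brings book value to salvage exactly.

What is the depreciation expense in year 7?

$4,870

Depreciable base = $54,788 − $4,400 = $50,388.
Year 1: DB = ⌊$54,788 × 150%/8⌋ = $10,272; SL = ⌊$50,388/8⌋ = $6,298 → take DB $10,272. Book value $44,516.
Year 2: DB = ⌊$44,516 × 150%/8⌋ = $8,346; SL = ⌊$40,116/7⌋ = $5,730 → take DB $8,346. Book value $36,170.
Year 3: DB = ⌊$36,170 × 150%/8⌋ = $6,781; SL = ⌊$31,770/6⌋ = $5,295 → take DB $6,781. Book value $29,389.
Year 4: DB = ⌊$29,389 × 150%/8⌋ = $5,510; SL = ⌊$24,989/5⌋ = $4,997 → take DB $5,510. Book value $23,879.
Year 5: DB = ⌊$23,879 × 150%/8⌋ = $4,477; SL = ⌊$19,479/4⌋ = $4,869 → take SL $4,869. Book value $19,010.
Year 6: DB = ⌊$19,010 × 150%/8⌋ = $3,564; SL = ⌊$14,610/3⌋ = $4,870 → take SL $4,870. Book value $14,140.
Year 7: DB = ⌊$14,140 × 150%/8⌋ = $2,651; SL = ⌊$9,740/2⌋ = $4,870 → take SL $4,870. Book value $9,270.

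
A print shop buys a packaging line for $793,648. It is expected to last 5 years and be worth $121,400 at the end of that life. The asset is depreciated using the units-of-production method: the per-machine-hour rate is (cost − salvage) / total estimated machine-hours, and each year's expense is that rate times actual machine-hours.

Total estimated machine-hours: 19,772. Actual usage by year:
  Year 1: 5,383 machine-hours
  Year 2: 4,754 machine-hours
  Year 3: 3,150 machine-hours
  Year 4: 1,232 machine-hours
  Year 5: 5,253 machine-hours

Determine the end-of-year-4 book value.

$300,002

Depreciable base = $793,648 − $121,400 = $672,248.
Rate = $672,248 / 19,772 machine-hours = $34 per machine-hour.
Year 1: 5,383 × $34 = $183,022. Book value $610,626.
Year 2: 4,754 × $34 = $161,636. Book value $448,990.
Year 3: 3,150 × $34 = $107,100. Book value $341,890.
Year 4: 1,232 × $34 = $41,888. Book value $300,002.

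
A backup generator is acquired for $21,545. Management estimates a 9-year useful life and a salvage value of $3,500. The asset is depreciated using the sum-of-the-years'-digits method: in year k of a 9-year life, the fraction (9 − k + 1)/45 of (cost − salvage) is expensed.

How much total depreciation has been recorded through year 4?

Depreciable base = $21,545 − $3,500 = $18,045.
Sum of the years' digits = 9+8+7+6+5+4+3+2+1 = 45.
Year 1: $18,045 × 9/45 = $3,609. Book value $17,936.
Year 2: $18,045 × 8/45 = $3,208. Book value $14,728.
Year 3: $18,045 × 7/45 = $2,807. Book value $11,921.
Year 4: $18,045 × 6/45 = $2,406. Book value $9,515.
Accumulated through year 4 = $21,545 − $9,515 = $12,030.

$12,030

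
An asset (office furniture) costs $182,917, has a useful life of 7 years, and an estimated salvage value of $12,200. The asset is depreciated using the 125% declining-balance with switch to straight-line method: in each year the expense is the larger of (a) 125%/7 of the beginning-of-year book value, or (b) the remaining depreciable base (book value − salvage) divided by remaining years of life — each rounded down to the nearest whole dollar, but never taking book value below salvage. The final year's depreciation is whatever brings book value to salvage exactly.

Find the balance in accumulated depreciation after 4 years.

Depreciable base = $182,917 − $12,200 = $170,717.
Year 1: DB = ⌊$182,917 × 125%/7⌋ = $32,663; SL = ⌊$170,717/7⌋ = $24,388 → take DB $32,663. Book value $150,254.
Year 2: DB = ⌊$150,254 × 125%/7⌋ = $26,831; SL = ⌊$138,054/6⌋ = $23,009 → take DB $26,831. Book value $123,423.
Year 3: DB = ⌊$123,423 × 125%/7⌋ = $22,039; SL = ⌊$111,223/5⌋ = $22,244 → take SL $22,244. Book value $101,179.
Year 4: DB = ⌊$101,179 × 125%/7⌋ = $18,067; SL = ⌊$88,979/4⌋ = $22,244 → take SL $22,244. Book value $78,935.
Accumulated through year 4 = $182,917 − $78,935 = $103,982.

$103,982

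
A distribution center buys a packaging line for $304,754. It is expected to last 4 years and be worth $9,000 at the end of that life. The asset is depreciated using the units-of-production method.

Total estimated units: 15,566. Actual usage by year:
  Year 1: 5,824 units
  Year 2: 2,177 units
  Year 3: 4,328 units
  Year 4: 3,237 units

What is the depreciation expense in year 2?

$41,363

Depreciable base = $304,754 − $9,000 = $295,754.
Rate = $295,754 / 15,566 units = $19 per unit.
Year 1: 5,824 × $19 = $110,656. Book value $194,098.
Year 2: 2,177 × $19 = $41,363. Book value $152,735.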